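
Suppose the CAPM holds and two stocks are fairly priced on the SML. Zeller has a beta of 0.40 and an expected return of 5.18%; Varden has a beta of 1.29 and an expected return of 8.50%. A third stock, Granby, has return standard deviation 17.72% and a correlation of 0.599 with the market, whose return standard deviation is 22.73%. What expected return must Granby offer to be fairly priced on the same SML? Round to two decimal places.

5.43%

MRP = (8.50% − 5.18%) / (1.29 − 0.40) = 3.7303%
R_f = 5.18% − 0.40 × 3.7303% = 3.6879%
β_Granby = ρ·σ_i/σ_m = 0.599 × 17.72 / 22.73 = 0.4670
E(R_Granby) = R_f + β × MRP = 3.6879% + 0.4670 × 3.7303% = 5.43%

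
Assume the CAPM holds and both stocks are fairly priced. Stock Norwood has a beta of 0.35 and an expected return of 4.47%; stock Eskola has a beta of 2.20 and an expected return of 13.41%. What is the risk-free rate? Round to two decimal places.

2.78%

Both satisfy E(R) = R_f + β·MRP, so the slope of the SML is
MRP = (13.41% − 4.47%) / (2.20 − 0.35) = 8.94% / 1.85 = 4.8324%
R_f = E(R_Norwood) − β_Norwood·MRP = 4.47% − 0.35 × 4.8324% = 2.7787%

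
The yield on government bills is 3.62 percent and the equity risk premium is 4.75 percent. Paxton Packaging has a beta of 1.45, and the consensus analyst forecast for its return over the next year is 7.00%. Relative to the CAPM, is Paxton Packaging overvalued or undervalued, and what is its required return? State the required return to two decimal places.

Required return = R_f + β·MRP = 3.62% + 1.45 × 4.75% = 10.51%
Forecast 7.00% < required 10.51% → the stock plots below the SML → overvalued.

Overvalued; required return 10.51%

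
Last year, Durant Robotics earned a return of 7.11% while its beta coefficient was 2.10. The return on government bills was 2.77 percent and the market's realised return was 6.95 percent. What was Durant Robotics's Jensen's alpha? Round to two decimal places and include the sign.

Market excess return = 6.95% − 2.77% = 4.18%
CAPM benchmark = R_f + β(R_m − R_f) = 2.77% + 2.10 × 4.18% = 11.5480%
α = actual − benchmark = 7.11% − 11.5480% = -4.44%

-4.44%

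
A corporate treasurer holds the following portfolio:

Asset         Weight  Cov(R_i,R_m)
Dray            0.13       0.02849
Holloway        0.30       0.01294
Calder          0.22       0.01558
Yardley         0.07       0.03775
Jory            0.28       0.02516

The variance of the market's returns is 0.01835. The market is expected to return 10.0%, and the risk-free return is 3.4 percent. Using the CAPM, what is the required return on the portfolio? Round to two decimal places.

β_Dray = 0.02849 / 0.01835 = 1.5526
β_Holloway = 0.01294 / 0.01835 = 0.7052
β_Calder = 0.01558 / 0.01835 = 0.8490
β_Yardley = 0.03775 / 0.01835 = 2.0572
β_Jory = 0.02516 / 0.01835 = 1.3711
β_P = Σ w_i β_i = 0.13×1.5526 + 0.30×0.7052 + 0.22×0.8490 + 0.07×2.0572 + 0.28×1.3711 = 1.1281
MRP = 10.0% − 3.4% = 6.60%
E(R_P) = R_f + β_P × MRP = 3.4% + 1.1281 × 6.6% = 10.85%

10.85%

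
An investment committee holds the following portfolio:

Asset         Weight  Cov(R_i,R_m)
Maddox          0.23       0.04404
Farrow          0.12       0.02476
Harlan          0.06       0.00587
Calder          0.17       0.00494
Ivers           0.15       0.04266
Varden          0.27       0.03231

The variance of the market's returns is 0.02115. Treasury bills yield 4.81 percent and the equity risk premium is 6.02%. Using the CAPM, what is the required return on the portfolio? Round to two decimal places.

13.18%

β_Maddox = 0.04404 / 0.02115 = 2.0823
β_Farrow = 0.02476 / 0.02115 = 1.1707
β_Harlan = 0.00587 / 0.02115 = 0.2775
β_Calder = 0.00494 / 0.02115 = 0.2336
β_Ivers = 0.04266 / 0.02115 = 2.0170
β_Varden = 0.03231 / 0.02115 = 1.5277
β_P = Σ w_i β_i = 0.23×2.0823 + 0.12×1.1707 + 0.06×0.2775 + 0.17×0.2336 + 0.15×2.0170 + 0.27×1.5277 = 1.3908
E(R_P) = R_f + β_P × MRP = 4.81% + 1.3908 × 6.02% = 13.18%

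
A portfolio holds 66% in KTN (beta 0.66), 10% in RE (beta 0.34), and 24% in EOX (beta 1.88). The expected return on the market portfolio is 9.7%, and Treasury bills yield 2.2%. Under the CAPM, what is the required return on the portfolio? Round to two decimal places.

9.11%

β_P = Σ w_i β_i = 0.66×0.66 + 0.10×0.34 + 0.24×1.88 = 0.9208
MRP = 9.7% − 2.2% = 7.50%
E(R_P) = R_f + β_P × MRP = 2.2% + 0.9208 × 7.5% = 9.11%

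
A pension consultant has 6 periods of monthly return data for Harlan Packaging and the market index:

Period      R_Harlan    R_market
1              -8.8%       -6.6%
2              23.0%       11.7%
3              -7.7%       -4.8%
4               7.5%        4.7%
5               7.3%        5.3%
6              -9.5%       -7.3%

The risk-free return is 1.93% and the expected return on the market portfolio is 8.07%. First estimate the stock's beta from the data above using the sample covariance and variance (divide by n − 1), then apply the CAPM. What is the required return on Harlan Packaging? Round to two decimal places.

12.01%

Mean R_i = (-8.8 + 23.0 − 7.7 + 7.5 + 7.3 − 9.5) / 6 = 1.9667%
Mean R_m = (-6.6 + 11.7 − 4.8 + 4.7 + 5.3 − 7.3) / 6 = 0.5000%
Σ(R_i − R̄_i)(R_m − R̄_m) = 501.5300  ⇒  Cov = 501.5300 / 5 = 100.3060
Σ(R_m − R̄_m)² = 305.4600  ⇒  Var(R_m) = 305.4600 / 5 = 61.0920
β = Cov / Var(R_m) = 100.3060 / 61.0920 = 1.6419
MRP = 8.07% − 1.93% = 6.14%
E(R) = R_f + β × MRP = 1.93% + 1.6419 × 6.14% = 12.01%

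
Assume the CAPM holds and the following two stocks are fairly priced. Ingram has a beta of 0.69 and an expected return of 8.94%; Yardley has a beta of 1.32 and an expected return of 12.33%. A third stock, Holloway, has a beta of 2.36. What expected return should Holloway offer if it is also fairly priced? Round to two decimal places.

MRP (SML slope) = (12.33% − 8.94%) / (1.32 − 0.69) = 3.39% / 0.63 = 5.3810%
R_f (intercept) = 8.94% − 0.69 × 5.3810% = 5.2271%
E(R_Holloway) = R_f + β × MRP = 5.2271% + 2.36 × 5.3810% = 17.93%

17.93%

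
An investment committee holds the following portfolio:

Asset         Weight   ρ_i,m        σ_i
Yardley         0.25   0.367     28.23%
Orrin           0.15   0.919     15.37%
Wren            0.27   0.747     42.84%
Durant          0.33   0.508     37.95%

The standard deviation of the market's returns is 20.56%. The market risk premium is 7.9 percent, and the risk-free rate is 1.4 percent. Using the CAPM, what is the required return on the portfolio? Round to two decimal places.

8.97%

β_Yardley = 0.367 × 28.23% / 20.56% = 0.5039
β_Orrin = 0.919 × 15.37% / 20.56% = 0.6870
β_Wren = 0.747 × 42.84% / 20.56% = 1.5565
β_Durant = 0.508 × 37.95% / 20.56% = 0.9377
β_P = Σ w_i β_i = 0.25×0.5039 + 0.15×0.6870 + 0.27×1.5565 + 0.33×0.9377 = 0.9587
E(R_P) = R_f + β_P × MRP = 1.4% + 0.9587 × 7.9% = 8.97%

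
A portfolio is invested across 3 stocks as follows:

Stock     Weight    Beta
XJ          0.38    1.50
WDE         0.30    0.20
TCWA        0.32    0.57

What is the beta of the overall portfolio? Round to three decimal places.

β_P = Σ w_i β_i = 0.38×1.50 + 0.30×0.20 + 0.32×0.57 = 0.8124

0.812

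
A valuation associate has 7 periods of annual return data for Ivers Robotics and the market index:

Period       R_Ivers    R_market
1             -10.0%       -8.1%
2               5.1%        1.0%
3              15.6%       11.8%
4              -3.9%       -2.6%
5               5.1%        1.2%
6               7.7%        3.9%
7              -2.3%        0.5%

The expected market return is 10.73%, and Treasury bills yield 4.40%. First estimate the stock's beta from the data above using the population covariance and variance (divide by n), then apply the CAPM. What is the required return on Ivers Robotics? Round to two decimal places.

12.88%

Mean R_i = (-10.0 + 5.1 + 15.6 − 3.9 + 5.1 + 7.7 − 2.3) / 7 = 2.4714%
Mean R_m = (-8.1 + 1.0 + 11.8 − 2.6 + 1.2 + 3.9 + 0.5) / 7 = 1.1000%
Σ(R_i − R̄_i)(R_m − R̄_m) = 296.2900  ⇒  Cov = 296.2900 / 7 = 42.3271
Σ(R_m − R̄_m)² = 221.0400  ⇒  Var(R_m) = 221.0400 / 7 = 31.5771
β = Cov / Var(R_m) = 42.3271 / 31.5771 = 1.3404
MRP = 10.73% − 4.40% = 6.33%
E(R) = R_f + β × MRP = 4.40% + 1.3404 × 6.33% = 12.88%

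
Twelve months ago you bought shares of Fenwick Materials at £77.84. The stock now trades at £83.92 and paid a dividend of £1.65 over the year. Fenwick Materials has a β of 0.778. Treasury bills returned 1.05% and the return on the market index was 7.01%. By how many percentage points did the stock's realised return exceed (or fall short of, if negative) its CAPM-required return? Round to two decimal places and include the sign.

+4.24%

Realised HPR = (P1 + D1 − P0) / P0 = (83.92 + 1.65 − 77.84) / 77.84 = 7.73 / 77.84 = 9.9306%
MRP = 7.01% − 1.05% = 5.96%
CAPM required = R_f + β·MRP = 1.05% + 0.778 × 5.96% = 5.68688%
α = realised − required = 9.9306% − 5.68688% = +4.24%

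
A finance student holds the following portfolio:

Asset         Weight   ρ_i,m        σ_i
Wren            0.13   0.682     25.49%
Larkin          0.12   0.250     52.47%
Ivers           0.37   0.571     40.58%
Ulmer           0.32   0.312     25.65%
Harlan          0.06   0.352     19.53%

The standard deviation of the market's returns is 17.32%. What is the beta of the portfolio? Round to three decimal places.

β_Wren = 0.682 × 25.49% / 17.32% = 1.0037
β_Larkin = 0.250 × 52.47% / 17.32% = 0.7574
β_Ivers = 0.571 × 40.58% / 17.32% = 1.3378
β_Ulmer = 0.312 × 25.65% / 17.32% = 0.4621
β_Harlan = 0.352 × 19.53% / 17.32% = 0.3969
β_P = Σ w_i β_i = 0.13×1.0037 + 0.12×0.7574 + 0.37×1.3378 + 0.32×0.4621 + 0.06×0.3969 = 0.8880

0.888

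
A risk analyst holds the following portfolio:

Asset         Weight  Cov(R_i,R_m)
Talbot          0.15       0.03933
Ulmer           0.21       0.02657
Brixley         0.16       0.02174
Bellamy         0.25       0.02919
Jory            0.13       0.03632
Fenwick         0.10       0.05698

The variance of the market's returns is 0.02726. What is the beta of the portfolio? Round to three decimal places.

1.199

β_Talbot = 0.03933 / 0.02726 = 1.4428
β_Ulmer = 0.02657 / 0.02726 = 0.9747
β_Brixley = 0.02174 / 0.02726 = 0.7975
β_Bellamy = 0.02919 / 0.02726 = 1.0708
β_Jory = 0.03632 / 0.02726 = 1.3324
β_Fenwick = 0.05698 / 0.02726 = 2.0902
β_P = Σ w_i β_i = 0.15×1.4428 + 0.21×0.9747 + 0.16×0.7975 + 0.25×1.0708 + 0.13×1.3324 + 0.10×2.0902 = 1.1986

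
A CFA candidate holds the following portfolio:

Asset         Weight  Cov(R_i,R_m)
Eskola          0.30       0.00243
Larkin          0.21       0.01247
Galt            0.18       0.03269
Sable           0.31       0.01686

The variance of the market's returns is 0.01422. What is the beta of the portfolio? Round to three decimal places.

1.017

β_Eskola = 0.00243 / 0.01422 = 0.1709
β_Larkin = 0.01247 / 0.01422 = 0.8769
β_Galt = 0.03269 / 0.01422 = 2.2989
β_Sable = 0.01686 / 0.01422 = 1.1857
β_P = Σ w_i β_i = 0.30×0.1709 + 0.21×0.8769 + 0.18×2.2989 + 0.31×1.1857 = 1.0168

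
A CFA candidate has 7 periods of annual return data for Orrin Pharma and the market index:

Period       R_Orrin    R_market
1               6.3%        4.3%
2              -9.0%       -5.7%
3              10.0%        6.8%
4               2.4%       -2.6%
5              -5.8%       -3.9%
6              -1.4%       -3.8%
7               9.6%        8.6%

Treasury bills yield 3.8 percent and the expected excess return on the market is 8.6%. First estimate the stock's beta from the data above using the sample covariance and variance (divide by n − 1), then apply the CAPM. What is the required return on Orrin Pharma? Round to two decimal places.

Mean R_i = (6.3 − 9.0 + 10.0 + 2.4 − 5.8 − 1.4 + 9.6) / 7 = 1.7286%
Mean R_m = (4.3 − 5.7 + 6.8 − 2.6 − 3.9 − 3.8 + 8.6) / 7 = 0.5286%
Σ(R_i − R̄_i)(R_m − R̄_m) = 244.2543  ⇒  Cov = 244.2543 / 6 = 40.7091
Σ(R_m − R̄_m)² = 205.6343  ⇒  Var(R_m) = 205.6343 / 6 = 34.2724
β = Cov / Var(R_m) = 40.7091 / 34.2724 = 1.1878
E(R) = R_f + β × MRP = 3.8% + 1.1878 × 8.6% = 14.02%

14.02%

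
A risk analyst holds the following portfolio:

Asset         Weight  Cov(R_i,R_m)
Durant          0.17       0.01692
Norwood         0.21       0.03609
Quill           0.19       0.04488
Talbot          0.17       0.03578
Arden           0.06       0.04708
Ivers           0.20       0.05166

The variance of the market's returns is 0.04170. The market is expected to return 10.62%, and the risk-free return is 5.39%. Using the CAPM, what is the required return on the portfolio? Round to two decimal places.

10.18%

β_Durant = 0.01692 / 0.04170 = 0.4058
β_Norwood = 0.03609 / 0.04170 = 0.8655
β_Quill = 0.04488 / 0.04170 = 1.0763
β_Talbot = 0.03578 / 0.04170 = 0.8580
β_Arden = 0.04708 / 0.04170 = 1.1290
β_Ivers = 0.05166 / 0.04170 = 1.2388
β_P = Σ w_i β_i = 0.17×0.4058 + 0.21×0.8655 + 0.19×1.0763 + 0.17×0.8580 + 0.06×1.1290 + 0.20×1.2388 = 0.9166
MRP = 10.62% − 5.39% = 5.23%
E(R_P) = R_f + β_P × MRP = 5.39% + 0.9166 × 5.23% = 10.18%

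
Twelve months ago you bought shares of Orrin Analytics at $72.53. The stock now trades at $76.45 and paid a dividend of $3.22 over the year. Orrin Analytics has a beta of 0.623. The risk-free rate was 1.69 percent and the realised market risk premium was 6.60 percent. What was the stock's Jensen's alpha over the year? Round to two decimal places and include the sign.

Realised HPR = (P1 + D1 − P0) / P0 = (76.45 + 3.22 − 72.53) / 72.53 = 7.14 / 72.53 = 9.8442%
CAPM required = R_f + β·MRP = 1.69% + 0.623 × 6.60% = 5.80180%
α = realised − required = 9.8442% − 5.80180% = +4.04%

+4.04%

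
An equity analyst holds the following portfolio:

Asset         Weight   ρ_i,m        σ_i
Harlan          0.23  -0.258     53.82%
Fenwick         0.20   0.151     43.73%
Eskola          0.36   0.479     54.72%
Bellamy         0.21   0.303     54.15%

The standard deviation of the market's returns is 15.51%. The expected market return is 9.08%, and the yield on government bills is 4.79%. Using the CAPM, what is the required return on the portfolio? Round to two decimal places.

7.83%

β_Harlan = -0.258 × 53.82% / 15.51% = -0.8953
β_Fenwick = 0.151 × 43.73% / 15.51% = 0.4257
β_Eskola = 0.479 × 54.72% / 15.51% = 1.6899
β_Bellamy = 0.303 × 54.15% / 15.51% = 1.0579
β_P = Σ w_i β_i = 0.23×-0.8953 + 0.20×0.4257 + 0.36×1.6899 + 0.21×1.0579 = 0.7097
MRP = 9.08% − 4.79% = 4.29%
E(R_P) = R_f + β_P × MRP = 4.79% + 0.7097 × 4.29% = 7.83%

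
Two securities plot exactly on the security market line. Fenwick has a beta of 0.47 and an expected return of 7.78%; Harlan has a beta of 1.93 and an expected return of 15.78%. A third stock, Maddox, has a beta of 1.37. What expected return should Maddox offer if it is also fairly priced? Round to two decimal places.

MRP (SML slope) = (15.78% − 7.78%) / (1.93 − 0.47) = 8.00% / 1.46 = 5.4795%
R_f (intercept) = 7.78% − 0.47 × 5.4795% = 5.2046%
E(R_Maddox) = R_f + β × MRP = 5.2046% + 1.37 × 5.4795% = 12.71%

12.71%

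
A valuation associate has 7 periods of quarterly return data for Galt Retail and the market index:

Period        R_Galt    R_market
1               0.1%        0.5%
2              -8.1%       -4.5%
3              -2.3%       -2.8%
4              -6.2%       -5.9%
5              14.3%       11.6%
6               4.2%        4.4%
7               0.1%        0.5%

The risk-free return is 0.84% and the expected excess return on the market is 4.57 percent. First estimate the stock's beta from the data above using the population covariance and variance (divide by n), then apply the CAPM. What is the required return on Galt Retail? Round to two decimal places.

Mean R_i = (0.1 − 8.1 − 2.3 − 6.2 + 14.3 + 4.2 + 0.1) / 7 = 0.3000%
Mean R_m = (0.5 − 4.5 − 2.8 − 5.9 + 11.6 + 4.4 + 0.5) / 7 = 0.5429%
Σ(R_i − R̄_i)(R_m − R̄_m) = 262.7900  ⇒  Cov = 262.7900 / 7 = 37.5414
Σ(R_m − R̄_m)² = 215.2571  ⇒  Var(R_m) = 215.2571 / 7 = 30.7510
β = Cov / Var(R_m) = 37.5414 / 30.7510 = 1.2208
E(R) = R_f + β × MRP = 0.84% + 1.2208 × 4.57% = 6.42%

6.42%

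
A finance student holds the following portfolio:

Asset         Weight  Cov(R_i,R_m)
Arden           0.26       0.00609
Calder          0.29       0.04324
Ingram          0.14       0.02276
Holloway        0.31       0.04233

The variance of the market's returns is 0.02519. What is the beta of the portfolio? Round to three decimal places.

1.208

β_Arden = 0.00609 / 0.02519 = 0.2418
β_Calder = 0.04324 / 0.02519 = 1.7166
β_Ingram = 0.02276 / 0.02519 = 0.9035
β_Holloway = 0.04233 / 0.02519 = 1.6804
β_P = Σ w_i β_i = 0.26×0.2418 + 0.29×1.7166 + 0.14×0.9035 + 0.31×1.6804 = 1.2081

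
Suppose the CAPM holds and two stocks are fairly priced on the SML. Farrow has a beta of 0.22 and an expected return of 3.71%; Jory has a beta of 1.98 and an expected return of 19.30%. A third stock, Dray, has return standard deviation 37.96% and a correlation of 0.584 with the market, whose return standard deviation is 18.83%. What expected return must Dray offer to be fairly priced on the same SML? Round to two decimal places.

MRP = (19.30% − 3.71%) / (1.98 − 0.22) = 8.8580%
R_f = 3.71% − 0.22 × 8.8580% = 1.7612%
β_Dray = ρ·σ_i/σ_m = 0.584 × 37.96 / 18.83 = 1.1773
E(R_Dray) = R_f + β × MRP = 1.7612% + 1.1773 × 8.8580% = 12.19%

12.19%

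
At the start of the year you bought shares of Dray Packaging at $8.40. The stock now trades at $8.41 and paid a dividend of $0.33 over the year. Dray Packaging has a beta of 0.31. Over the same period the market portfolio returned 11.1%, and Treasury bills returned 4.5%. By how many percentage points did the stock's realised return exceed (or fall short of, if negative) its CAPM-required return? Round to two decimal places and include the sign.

Realised HPR = (P1 + D1 − P0) / P0 = (8.41 + 0.33 − 8.40) / 8.40 = 0.34 / 8.40 = 4.0476%
MRP = 11.1% − 4.5% = 6.60%
CAPM required = R_f + β·MRP = 4.5% + 0.31 × 6.6% = 6.5460%
α = realised − required = 4.0476% − 6.5460% = -2.50%

-2.50%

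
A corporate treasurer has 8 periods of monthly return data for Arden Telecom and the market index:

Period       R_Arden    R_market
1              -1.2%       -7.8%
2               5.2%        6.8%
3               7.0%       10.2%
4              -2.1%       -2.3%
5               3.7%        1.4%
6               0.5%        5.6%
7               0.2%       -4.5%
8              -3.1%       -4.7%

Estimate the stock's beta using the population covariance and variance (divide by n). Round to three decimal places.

0.472

Mean R_i = (-1.2 + 5.2 + 7.0 − 2.1 + 3.7 + 0.5 + 0.2 − 3.1) / 8 = 1.2750%
Mean R_m = (-7.8 + 6.8 + 10.2 − 2.3 + 1.4 + 5.6 − 4.5 − 4.7) / 8 = 0.5875%
Σ(R_i − R̄_i)(R_m − R̄_m) = 136.6075  ⇒  Cov = 136.6075 / 8 = 17.0759
Σ(R_m − R̄_m)² = 289.3088  ⇒  Var(R_m) = 289.3088 / 8 = 36.1636
β = Cov / Var(R_m) = 17.0759 / 36.1636 = 0.4722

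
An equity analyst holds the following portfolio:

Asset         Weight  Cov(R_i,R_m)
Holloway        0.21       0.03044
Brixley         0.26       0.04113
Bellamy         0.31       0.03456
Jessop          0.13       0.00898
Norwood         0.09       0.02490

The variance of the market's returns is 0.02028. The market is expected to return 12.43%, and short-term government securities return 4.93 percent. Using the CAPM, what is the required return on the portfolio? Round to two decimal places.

16.47%

β_Holloway = 0.03044 / 0.02028 = 1.5010
β_Brixley = 0.04113 / 0.02028 = 2.0281
β_Bellamy = 0.03456 / 0.02028 = 1.7041
β_Jessop = 0.00898 / 0.02028 = 0.4428
β_Norwood = 0.02490 / 0.02028 = 1.2278
β_P = Σ w_i β_i = 0.21×1.5010 + 0.26×2.0281 + 0.31×1.7041 + 0.13×0.4428 + 0.09×1.2278 = 1.5389
MRP = 12.43% − 4.93% = 7.50%
E(R_P) = R_f + β_P × MRP = 4.93% + 1.5389 × 7.50% = 16.47%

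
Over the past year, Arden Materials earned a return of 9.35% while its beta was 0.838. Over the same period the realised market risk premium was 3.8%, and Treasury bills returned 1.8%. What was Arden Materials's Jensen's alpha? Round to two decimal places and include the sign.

CAPM benchmark = R_f + β(R_m − R_f) = 1.8% + 0.838 × 3.8% = 4.9844%
α = actual − benchmark = 9.35% − 4.9844% = +4.37%

+4.37%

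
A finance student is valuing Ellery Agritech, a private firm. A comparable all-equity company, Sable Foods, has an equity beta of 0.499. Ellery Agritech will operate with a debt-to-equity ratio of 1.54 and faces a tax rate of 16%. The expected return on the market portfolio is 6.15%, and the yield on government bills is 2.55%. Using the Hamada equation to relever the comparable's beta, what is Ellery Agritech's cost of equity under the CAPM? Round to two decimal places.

6.67%

β_L = β_U × [1 + (1 − t)(D/E)] = 0.499 × [1 + (1 − 0.16) × 1.54]
    = 0.499 × [1 + 0.84 × 1.54] = 0.499 × 2.2936 = 1.1445
MRP = 6.15% − 2.55% = 3.60%
E(R) = R_f + β_L × MRP = 2.55% + 1.1445 × 3.60% = 6.67%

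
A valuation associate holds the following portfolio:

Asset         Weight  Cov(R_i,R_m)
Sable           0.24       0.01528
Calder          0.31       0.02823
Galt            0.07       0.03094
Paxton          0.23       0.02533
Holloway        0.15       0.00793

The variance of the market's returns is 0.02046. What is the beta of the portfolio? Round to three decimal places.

β_Sable = 0.01528 / 0.02046 = 0.7468
β_Calder = 0.02823 / 0.02046 = 1.3798
β_Galt = 0.03094 / 0.02046 = 1.5122
β_Paxton = 0.02533 / 0.02046 = 1.2380
β_Holloway = 0.00793 / 0.02046 = 0.3876
β_P = Σ w_i β_i = 0.24×0.7468 + 0.31×1.3798 + 0.07×1.5122 + 0.23×1.2380 + 0.15×0.3876 = 1.0557

1.056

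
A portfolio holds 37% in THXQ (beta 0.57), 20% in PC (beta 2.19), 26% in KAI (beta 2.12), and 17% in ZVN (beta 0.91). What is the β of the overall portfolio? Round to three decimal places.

β_P = Σ w_i β_i = 0.37×0.57 + 0.20×2.19 + 0.26×2.12 + 0.17×0.91 = 1.3548

1.355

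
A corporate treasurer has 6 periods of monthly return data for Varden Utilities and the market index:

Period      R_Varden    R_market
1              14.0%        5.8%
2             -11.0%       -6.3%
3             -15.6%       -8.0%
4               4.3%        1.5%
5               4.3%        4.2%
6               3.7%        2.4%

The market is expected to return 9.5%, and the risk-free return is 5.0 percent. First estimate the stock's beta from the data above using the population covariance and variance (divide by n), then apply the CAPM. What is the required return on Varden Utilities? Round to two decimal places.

Mean R_i = (14.0 − 11.0 − 15.6 + 4.3 + 4.3 + 3.7) / 6 = -0.0500%
Mean R_m = (5.8 − 6.3 − 8.0 + 1.5 + 4.2 + 2.4) / 6 = -0.0667%
Σ(R_i − R̄_i)(R_m − R̄_m) = 308.6700  ⇒  Cov = 308.6700 / 6 = 51.4450
Σ(R_m − R̄_m)² = 162.9533  ⇒  Var(R_m) = 162.9533 / 6 = 27.1589
β = Cov / Var(R_m) = 51.4450 / 27.1589 = 1.8942
MRP = 9.5% − 5.0% = 4.50%
E(R) = R_f + β × MRP = 5.0% + 1.8942 × 4.5% = 13.52%

13.52%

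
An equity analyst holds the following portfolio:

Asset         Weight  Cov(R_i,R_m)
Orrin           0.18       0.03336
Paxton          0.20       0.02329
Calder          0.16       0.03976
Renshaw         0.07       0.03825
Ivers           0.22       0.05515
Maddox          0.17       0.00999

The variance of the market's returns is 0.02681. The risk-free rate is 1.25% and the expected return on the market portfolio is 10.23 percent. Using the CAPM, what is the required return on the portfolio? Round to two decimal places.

β_Orrin = 0.03336 / 0.02681 = 1.2443
β_Paxton = 0.02329 / 0.02681 = 0.8687
β_Calder = 0.03976 / 0.02681 = 1.4830
β_Renshaw = 0.03825 / 0.02681 = 1.4267
β_Ivers = 0.05515 / 0.02681 = 2.0571
β_Maddox = 0.00999 / 0.02681 = 0.3726
β_P = Σ w_i β_i = 0.18×1.2443 + 0.20×0.8687 + 0.16×1.4830 + 0.07×1.4267 + 0.22×2.0571 + 0.17×0.3726 = 1.2508
MRP = 10.23% − 1.25% = 8.98%
E(R_P) = R_f + β_P × MRP = 1.25% + 1.2508 × 8.98% = 12.48%

12.48%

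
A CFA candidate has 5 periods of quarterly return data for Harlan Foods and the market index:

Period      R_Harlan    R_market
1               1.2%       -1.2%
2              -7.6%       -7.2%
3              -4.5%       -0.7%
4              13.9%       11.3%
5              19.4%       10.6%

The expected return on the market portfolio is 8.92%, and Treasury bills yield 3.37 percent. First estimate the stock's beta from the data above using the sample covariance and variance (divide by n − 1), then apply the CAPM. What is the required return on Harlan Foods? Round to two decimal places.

Mean R_i = (1.2 − 7.6 − 4.5 + 13.9 + 19.4) / 5 = 4.4800%
Mean R_m = (-1.2 − 7.2 − 0.7 + 11.3 + 10.6) / 5 = 2.5600%
Σ(R_i − R̄_i)(R_m − R̄_m) = 361.7960  ⇒  Cov = 361.7960 / 4 = 90.4490
Σ(R_m − R̄_m)² = 261.0520  ⇒  Var(R_m) = 261.0520 / 4 = 65.2630
β = Cov / Var(R_m) = 90.4490 / 65.2630 = 1.3859
MRP = 8.92% − 3.37% = 5.55%
E(R) = R_f + β × MRP = 3.37% + 1.3859 × 5.55% = 11.06%

11.06%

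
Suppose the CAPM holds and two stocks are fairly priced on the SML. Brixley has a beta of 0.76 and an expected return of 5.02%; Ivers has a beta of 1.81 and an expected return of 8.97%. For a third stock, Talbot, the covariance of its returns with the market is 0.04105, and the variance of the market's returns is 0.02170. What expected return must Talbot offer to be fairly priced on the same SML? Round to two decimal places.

MRP = (8.97% − 5.02%) / (1.81 − 0.76) = 3.7619%
R_f = 5.02% − 0.76 × 3.7619% = 2.1610%
β_Talbot = Cov / Var(R_m) = 0.04105 / 0.02170 = 1.8917
E(R_Talbot) = R_f + β × MRP = 2.1610% + 1.8917 × 3.7619% = 9.28%

9.28%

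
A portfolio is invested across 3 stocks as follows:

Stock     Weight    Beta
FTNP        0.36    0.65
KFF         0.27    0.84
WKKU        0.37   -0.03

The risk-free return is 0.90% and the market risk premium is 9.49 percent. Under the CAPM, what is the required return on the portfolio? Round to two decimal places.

5.17%

β_P = Σ w_i β_i = 0.36×0.65 + 0.27×0.84 + 0.37×-0.03 = 0.4497
E(R_P) = R_f + β_P × MRP = 0.90% + 0.4497 × 9.49% = 5.17%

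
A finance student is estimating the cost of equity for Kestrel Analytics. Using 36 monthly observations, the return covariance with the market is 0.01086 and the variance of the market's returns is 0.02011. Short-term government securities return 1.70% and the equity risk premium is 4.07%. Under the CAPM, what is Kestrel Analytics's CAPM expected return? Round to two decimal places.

β = Cov(R_i, R_m) / Var(R_m) = 0.01086 / 0.02011 = 0.5400
E(R) = R_f + β × MRP = 1.70% + 0.5400 × 4.07% = 3.90%

3.90%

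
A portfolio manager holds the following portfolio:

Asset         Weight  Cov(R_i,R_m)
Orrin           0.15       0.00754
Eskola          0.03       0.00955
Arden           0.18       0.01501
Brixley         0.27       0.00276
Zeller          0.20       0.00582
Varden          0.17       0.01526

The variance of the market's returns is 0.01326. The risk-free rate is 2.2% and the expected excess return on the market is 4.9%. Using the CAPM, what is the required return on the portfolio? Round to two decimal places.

β_Orrin = 0.00754 / 0.01326 = 0.5686
β_Eskola = 0.00955 / 0.01326 = 0.7202
β_Arden = 0.01501 / 0.01326 = 1.1320
β_Brixley = 0.00276 / 0.01326 = 0.2081
β_Zeller = 0.00582 / 0.01326 = 0.4389
β_Varden = 0.01526 / 0.01326 = 1.1508
β_P = Σ w_i β_i = 0.15×0.5686 + 0.03×0.7202 + 0.18×1.1320 + 0.27×0.2081 + 0.20×0.4389 + 0.17×1.1508 = 0.6503
E(R_P) = R_f + β_P × MRP = 2.2% + 0.6503 × 4.9% = 5.39%

5.39%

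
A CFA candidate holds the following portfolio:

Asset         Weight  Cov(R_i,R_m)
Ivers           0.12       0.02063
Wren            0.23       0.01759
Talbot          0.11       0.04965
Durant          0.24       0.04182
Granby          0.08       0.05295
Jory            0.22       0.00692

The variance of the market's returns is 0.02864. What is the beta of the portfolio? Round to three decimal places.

0.970

β_Ivers = 0.02063 / 0.02864 = 0.7203
β_Wren = 0.01759 / 0.02864 = 0.6142
β_Talbot = 0.04965 / 0.02864 = 1.7336
β_Durant = 0.04182 / 0.02864 = 1.4602
β_Granby = 0.05295 / 0.02864 = 1.8488
β_Jory = 0.00692 / 0.02864 = 0.2416
β_P = Σ w_i β_i = 0.12×0.7203 + 0.23×0.6142 + 0.11×1.7336 + 0.24×1.4602 + 0.08×1.8488 + 0.22×0.2416 = 0.9699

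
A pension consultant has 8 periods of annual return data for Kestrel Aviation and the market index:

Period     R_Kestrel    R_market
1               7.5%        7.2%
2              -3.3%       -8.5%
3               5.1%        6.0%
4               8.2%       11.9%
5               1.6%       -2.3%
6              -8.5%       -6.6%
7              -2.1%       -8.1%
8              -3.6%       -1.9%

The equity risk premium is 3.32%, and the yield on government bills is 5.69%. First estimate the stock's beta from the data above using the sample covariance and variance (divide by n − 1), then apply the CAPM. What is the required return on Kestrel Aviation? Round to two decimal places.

7.97%

Mean R_i = (7.5 − 3.3 + 5.1 + 8.2 + 1.6 − 8.5 − 2.1 − 3.6) / 8 = 0.6125%
Mean R_m = (7.2 − 8.5 + 6.0 + 11.9 − 2.3 − 6.6 − 8.1 − 1.9) / 8 = -0.2875%
Σ(R_i − R̄_i)(R_m − R̄_m) = 287.9088  ⇒  Cov = 287.9088 / 7 = 41.1298
Σ(R_m − R̄_m)² = 419.1088  ⇒  Var(R_m) = 419.1088 / 7 = 59.8727
β = Cov / Var(R_m) = 41.1298 / 59.8727 = 0.6870
E(R) = R_f + β × MRP = 5.69% + 0.6870 × 3.32% = 7.97%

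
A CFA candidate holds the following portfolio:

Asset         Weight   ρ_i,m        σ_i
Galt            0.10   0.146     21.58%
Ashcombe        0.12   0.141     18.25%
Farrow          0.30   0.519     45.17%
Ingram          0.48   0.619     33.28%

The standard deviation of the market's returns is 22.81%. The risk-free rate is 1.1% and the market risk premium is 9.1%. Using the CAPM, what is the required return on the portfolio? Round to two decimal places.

β_Galt = 0.146 × 21.58% / 22.81% = 0.1381
β_Ashcombe = 0.141 × 18.25% / 22.81% = 0.1128
β_Farrow = 0.519 × 45.17% / 22.81% = 1.0278
β_Ingram = 0.619 × 33.28% / 22.81% = 0.9031
β_P = Σ w_i β_i = 0.10×0.1381 + 0.12×0.1128 + 0.30×1.0278 + 0.48×0.9031 = 0.7692
E(R_P) = R_f + β_P × MRP = 1.1% + 0.7692 × 9.1% = 8.10%

8.10%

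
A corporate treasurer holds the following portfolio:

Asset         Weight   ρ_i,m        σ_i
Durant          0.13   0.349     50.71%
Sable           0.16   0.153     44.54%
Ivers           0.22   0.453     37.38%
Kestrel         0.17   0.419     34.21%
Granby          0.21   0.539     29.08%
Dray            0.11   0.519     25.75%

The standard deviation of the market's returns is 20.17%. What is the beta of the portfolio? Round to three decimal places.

β_Durant = 0.349 × 50.71% / 20.17% = 0.8774
β_Sable = 0.153 × 44.54% / 20.17% = 0.3379
β_Ivers = 0.453 × 37.38% / 20.17% = 0.8395
β_Kestrel = 0.419 × 34.21% / 20.17% = 0.7107
β_Granby = 0.539 × 29.08% / 20.17% = 0.7771
β_Dray = 0.519 × 25.75% / 20.17% = 0.6626
β_P = Σ w_i β_i = 0.13×0.8774 + 0.16×0.3379 + 0.22×0.8395 + 0.17×0.7107 + 0.21×0.7771 + 0.11×0.6626 = 0.7097

0.710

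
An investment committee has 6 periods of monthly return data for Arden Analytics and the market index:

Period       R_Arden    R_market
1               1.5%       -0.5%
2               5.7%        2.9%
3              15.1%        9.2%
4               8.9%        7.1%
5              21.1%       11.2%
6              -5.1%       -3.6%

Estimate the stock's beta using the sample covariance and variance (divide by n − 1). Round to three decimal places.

Mean R_i = (1.5 + 5.7 + 15.1 + 8.9 + 21.1 − 5.1) / 6 = 7.8667%
Mean R_m = (-0.5 + 2.9 + 9.2 + 7.1 + 11.2 − 3.6) / 6 = 4.3833%
Σ(R_i − R̄_i)(R_m − R̄_m) = 265.6767  ⇒  Cov = 265.6767 / 5 = 53.1353
Σ(R_m − R̄_m)² = 166.8283  ⇒  Var(R_m) = 166.8283 / 5 = 33.3657
β = Cov / Var(R_m) = 53.1353 / 33.3657 = 1.5925

1.593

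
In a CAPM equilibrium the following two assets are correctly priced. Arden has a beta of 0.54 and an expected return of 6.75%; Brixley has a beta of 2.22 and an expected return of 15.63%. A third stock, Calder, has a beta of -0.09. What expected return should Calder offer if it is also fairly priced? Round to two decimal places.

MRP (SML slope) = (15.63% − 6.75%) / (2.22 − 0.54) = 8.88% / 1.68 = 5.2857%
R_f (intercept) = 6.75% − 0.54 × 5.2857% = 3.8957%
E(R_Calder) = R_f + β × MRP = 3.8957% + -0.09 × 5.2857% = 3.42%

3.42%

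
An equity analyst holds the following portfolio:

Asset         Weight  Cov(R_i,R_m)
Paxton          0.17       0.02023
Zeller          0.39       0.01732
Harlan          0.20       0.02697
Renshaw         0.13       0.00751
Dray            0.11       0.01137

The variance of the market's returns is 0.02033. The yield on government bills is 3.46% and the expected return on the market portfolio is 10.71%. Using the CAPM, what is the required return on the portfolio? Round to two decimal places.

β_Paxton = 0.02023 / 0.02033 = 0.9951
β_Zeller = 0.01732 / 0.02033 = 0.8519
β_Harlan = 0.02697 / 0.02033 = 1.3266
β_Renshaw = 0.00751 / 0.02033 = 0.3694
β_Dray = 0.01137 / 0.02033 = 0.5593
β_P = Σ w_i β_i = 0.17×0.9951 + 0.39×0.8519 + 0.20×1.3266 + 0.13×0.3694 + 0.11×0.5593 = 0.8763
MRP = 10.71% − 3.46% = 7.25%
E(R_P) = R_f + β_P × MRP = 3.46% + 0.8763 × 7.25% = 9.81%

9.81%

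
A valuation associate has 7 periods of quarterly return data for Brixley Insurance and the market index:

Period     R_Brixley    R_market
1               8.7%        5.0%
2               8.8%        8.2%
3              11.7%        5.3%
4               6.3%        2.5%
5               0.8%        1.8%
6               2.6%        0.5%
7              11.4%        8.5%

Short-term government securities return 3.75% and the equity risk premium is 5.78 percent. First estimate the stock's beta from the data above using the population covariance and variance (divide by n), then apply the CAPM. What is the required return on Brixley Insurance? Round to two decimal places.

10.20%

Mean R_i = (8.7 + 8.8 + 11.7 + 6.3 + 0.8 + 2.6 + 11.4) / 7 = 7.1857%
Mean R_m = (5.0 + 8.2 + 5.3 + 2.5 + 1.8 + 0.5 + 8.5) / 7 = 4.5429%
Σ(R_i − R̄_i)(R_m − R̄_m) = 64.5543  ⇒  Cov = 64.5543 / 7 = 9.2220
Σ(R_m − R̄_m)² = 57.8571  ⇒  Var(R_m) = 57.8571 / 7 = 8.2653
β = Cov / Var(R_m) = 9.2220 / 8.2653 = 1.1157
E(R) = R_f + β × MRP = 3.75% + 1.1157 × 5.78% = 10.20%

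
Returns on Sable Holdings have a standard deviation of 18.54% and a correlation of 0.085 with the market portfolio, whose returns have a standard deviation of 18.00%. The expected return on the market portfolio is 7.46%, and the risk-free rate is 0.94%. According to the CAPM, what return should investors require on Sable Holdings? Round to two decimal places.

β = ρ × σ_i / σ_m = 0.085 × 18.54% / 18.00% = 0.0876
MRP = 7.46% − 0.94% = 6.52%
E(R) = 0.94% + 0.0876 × 6.52% = 1.51%

1.51%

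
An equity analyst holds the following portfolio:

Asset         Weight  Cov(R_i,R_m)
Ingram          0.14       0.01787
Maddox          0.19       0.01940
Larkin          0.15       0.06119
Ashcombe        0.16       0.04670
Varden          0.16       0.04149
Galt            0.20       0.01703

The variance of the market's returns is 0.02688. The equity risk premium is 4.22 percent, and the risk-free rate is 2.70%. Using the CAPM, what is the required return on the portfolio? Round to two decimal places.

β_Ingram = 0.01787 / 0.02688 = 0.6648
β_Maddox = 0.01940 / 0.02688 = 0.7217
β_Larkin = 0.06119 / 0.02688 = 2.2764
β_Ashcombe = 0.04670 / 0.02688 = 1.7374
β_Varden = 0.04149 / 0.02688 = 1.5435
β_Galt = 0.01703 / 0.02688 = 0.6336
β_P = Σ w_i β_i = 0.14×0.6648 + 0.19×0.7217 + 0.15×2.2764 + 0.16×1.7374 + 0.16×1.5435 + 0.20×0.6336 = 1.2233
E(R_P) = R_f + β_P × MRP = 2.70% + 1.2233 × 4.22% = 7.86%

7.86%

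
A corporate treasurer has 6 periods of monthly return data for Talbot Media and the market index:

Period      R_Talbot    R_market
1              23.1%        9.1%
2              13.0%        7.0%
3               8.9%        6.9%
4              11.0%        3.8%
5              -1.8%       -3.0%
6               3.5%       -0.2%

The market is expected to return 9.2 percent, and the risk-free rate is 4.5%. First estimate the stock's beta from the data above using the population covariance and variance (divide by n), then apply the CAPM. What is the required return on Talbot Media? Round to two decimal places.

Mean R_i = (23.1 + 13.0 + 8.9 + 11.0 − 1.8 + 3.5) / 6 = 9.6167%
Mean R_m = (9.1 + 7.0 + 6.9 + 3.8 − 3.0 − 0.2) / 6 = 3.9333%
Σ(R_i − R̄_i)(R_m − R̄_m) = 182.1667  ⇒  Cov = 182.1667 / 6 = 30.3611
Σ(R_m − R̄_m)² = 110.0733  ⇒  Var(R_m) = 110.0733 / 6 = 18.3456
β = Cov / Var(R_m) = 30.3611 / 18.3456 = 1.6550
MRP = 9.2% − 4.5% = 4.70%
E(R) = R_f + β × MRP = 4.5% + 1.6550 × 4.7% = 12.28%

12.28%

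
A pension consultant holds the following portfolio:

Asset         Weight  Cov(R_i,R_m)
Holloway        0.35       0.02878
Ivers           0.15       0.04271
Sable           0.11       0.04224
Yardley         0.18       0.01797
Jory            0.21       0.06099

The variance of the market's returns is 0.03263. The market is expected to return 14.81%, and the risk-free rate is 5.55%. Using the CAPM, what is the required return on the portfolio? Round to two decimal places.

β_Holloway = 0.02878 / 0.03263 = 0.8820
β_Ivers = 0.04271 / 0.03263 = 1.3089
β_Sable = 0.04224 / 0.03263 = 1.2945
β_Yardley = 0.01797 / 0.03263 = 0.5507
β_Jory = 0.06099 / 0.03263 = 1.8691
β_P = Σ w_i β_i = 0.35×0.8820 + 0.15×1.3089 + 0.11×1.2945 + 0.18×0.5507 + 0.21×1.8691 = 1.1391
MRP = 14.81% − 5.55% = 9.26%
E(R_P) = R_f + β_P × MRP = 5.55% + 1.1391 × 9.26% = 16.10%

16.10%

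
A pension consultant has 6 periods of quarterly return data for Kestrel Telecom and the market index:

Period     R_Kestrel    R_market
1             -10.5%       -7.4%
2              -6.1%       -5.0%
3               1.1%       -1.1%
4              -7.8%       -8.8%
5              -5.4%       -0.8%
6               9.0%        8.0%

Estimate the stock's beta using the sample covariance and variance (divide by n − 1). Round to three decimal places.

1.094

Mean R_i = (-10.5 − 6.1 + 1.1 − 7.8 − 5.4 + 9.0) / 6 = -3.2833%
Mean R_m = (-7.4 − 5.0 − 1.1 − 8.8 − 0.8 + 8.0) / 6 = -2.5167%
Σ(R_i − R̄_i)(R_m − R̄_m) = 202.3717  ⇒  Cov = 202.3717 / 5 = 40.4743
Σ(R_m − R̄_m)² = 185.0483  ⇒  Var(R_m) = 185.0483 / 5 = 37.0097
β = Cov / Var(R_m) = 40.4743 / 37.0097 = 1.0936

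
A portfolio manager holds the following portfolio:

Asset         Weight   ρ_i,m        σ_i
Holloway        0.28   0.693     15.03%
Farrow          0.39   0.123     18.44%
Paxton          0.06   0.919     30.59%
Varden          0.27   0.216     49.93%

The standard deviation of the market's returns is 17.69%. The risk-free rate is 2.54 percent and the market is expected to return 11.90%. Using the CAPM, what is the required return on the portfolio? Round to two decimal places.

6.98%

β_Holloway = 0.693 × 15.03% / 17.69% = 0.5888
β_Farrow = 0.123 × 18.44% / 17.69% = 0.1282
β_Paxton = 0.919 × 30.59% / 17.69% = 1.5892
β_Varden = 0.216 × 49.93% / 17.69% = 0.6097
β_P = Σ w_i β_i = 0.28×0.5888 + 0.39×0.1282 + 0.06×1.5892 + 0.27×0.6097 = 0.4748
MRP = 11.90% − 2.54% = 9.36%
E(R_P) = R_f + β_P × MRP = 2.54% + 0.4748 × 9.36% = 6.98%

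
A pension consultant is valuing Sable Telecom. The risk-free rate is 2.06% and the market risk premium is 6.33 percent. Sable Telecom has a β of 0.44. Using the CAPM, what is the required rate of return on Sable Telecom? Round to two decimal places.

E(R) = R_f + β × MRP = 2.06% + 0.44 × 6.33% = 4.85%

4.85%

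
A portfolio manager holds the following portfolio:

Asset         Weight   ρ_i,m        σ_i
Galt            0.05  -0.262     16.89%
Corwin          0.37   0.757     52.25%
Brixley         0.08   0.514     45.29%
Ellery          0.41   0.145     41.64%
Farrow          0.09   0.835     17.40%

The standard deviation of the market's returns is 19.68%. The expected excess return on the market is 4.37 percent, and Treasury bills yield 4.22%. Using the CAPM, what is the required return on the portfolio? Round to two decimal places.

8.67%

β_Galt = -0.262 × 16.89% / 19.68% = -0.2249
β_Corwin = 0.757 × 52.25% / 19.68% = 2.0098
β_Brixley = 0.514 × 45.29% / 19.68% = 1.1829
β_Ellery = 0.145 × 41.64% / 19.68% = 0.3068
β_Farrow = 0.835 × 17.40% / 19.68% = 0.7383
β_P = Σ w_i β_i = 0.05×-0.2249 + 0.37×2.0098 + 0.08×1.1829 + 0.41×0.3068 + 0.09×0.7383 = 1.0192
E(R_P) = R_f + β_P × MRP = 4.22% + 1.0192 × 4.37% = 8.67%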